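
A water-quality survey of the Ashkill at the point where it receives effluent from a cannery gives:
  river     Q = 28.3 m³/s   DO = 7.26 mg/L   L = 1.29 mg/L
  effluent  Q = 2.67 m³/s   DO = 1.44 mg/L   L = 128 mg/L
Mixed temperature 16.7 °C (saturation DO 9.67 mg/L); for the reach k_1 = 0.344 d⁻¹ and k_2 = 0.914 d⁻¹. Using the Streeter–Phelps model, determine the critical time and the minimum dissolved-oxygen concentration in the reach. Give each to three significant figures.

Mixed DO = (28.3×7.26 + 2.67×1.44)/(28.3+2.67) = 209.3/30.97 = 6.758 mg/L.
Mixed L₀ = (28.3×1.29 + 2.67×128)/(30.97) = 378.3/30.97 = 12.21 mg/L.
Initial deficit D₀ = C_s − DO₀ = 9.67 − 6.758 = 2.912 mg/L.
t_c = (1/0.5700) ln[(0.914/0.344)(1 − 2.912×0.5700/(0.344×12.21))] = 1.754 × ln(1.607) = 0.8327 d.
D_c = (0.344/0.914) × 12.21 × e^(−0.344×0.8327) = 0.3764 × 12.21 × 0.7509 = 3.452 mg/L.
Minimum DO = 9.67 − 3.452 = 6.218 mg/L.

t_c ≈ 0.833 d; minimum DO ≈ 6.22 mg/L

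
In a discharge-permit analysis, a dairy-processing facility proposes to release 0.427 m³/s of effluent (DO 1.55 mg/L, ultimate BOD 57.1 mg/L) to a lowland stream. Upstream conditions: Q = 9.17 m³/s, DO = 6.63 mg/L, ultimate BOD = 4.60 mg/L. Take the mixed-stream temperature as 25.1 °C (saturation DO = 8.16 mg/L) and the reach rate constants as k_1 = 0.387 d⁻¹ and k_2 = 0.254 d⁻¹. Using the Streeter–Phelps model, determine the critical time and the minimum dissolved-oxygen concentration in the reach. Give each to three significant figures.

Mixed DO = (9.17×6.63 + 0.427×1.55)/(9.17+0.427) = 61.46/9.597 = 6.404 mg/L.
Mixed L₀ = (9.17×4.60 + 0.427×57.1)/(9.597) = 66.56/9.597 = 6.936 mg/L.
Initial deficit D₀ = C_s − DO₀ = 8.16 − 6.404 = 1.756 mg/L.
t_c = (1/-0.1330) ln[(0.254/0.387)(1 − 1.756×-0.1330/(0.387×6.936))] = -7.519 × ln(0.7134) = 2.539 d.
D_c = (0.387/0.254) × 6.936 × e^(−0.387×2.539) = 1.524 × 6.936 × 0.3744 = 3.956 mg/L.
Minimum DO = 8.16 − 3.956 = 4.204 mg/L.

t_c ≈ 2.54 d; minimum DO ≈ 4.20 mg/L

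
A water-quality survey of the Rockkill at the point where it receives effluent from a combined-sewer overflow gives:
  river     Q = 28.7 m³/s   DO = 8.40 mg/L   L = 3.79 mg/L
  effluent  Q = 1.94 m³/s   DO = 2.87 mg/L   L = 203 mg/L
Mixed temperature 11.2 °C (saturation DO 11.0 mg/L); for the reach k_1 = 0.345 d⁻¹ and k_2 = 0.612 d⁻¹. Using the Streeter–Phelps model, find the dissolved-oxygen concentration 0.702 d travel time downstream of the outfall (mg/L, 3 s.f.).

DO ≈ 6.24 mg/L

Mixed DO = (28.7×8.40 + 1.94×2.87)/(28.7+1.94) = 246.6/30.64 = 8.050 mg/L.
Mixed L₀ = (28.7×3.79 + 1.94×203)/(30.64) = 502.6/30.64 = 16.40 mg/L.
Initial deficit D₀ = C_s − DO₀ = 11.0 − 8.050 = 2.950 mg/L.
D(0.702) = [0.345×16.40/(0.612−0.345)](e^(−0.345×0.702) − e^(−0.612×0.702)) + 2.950 e^(−0.612×0.702)
= 21.20 × (0.7849 − 0.6508) + 2.950 × 0.6508 = 4.763 mg/L.
DO = 11.0 − 4.763 = 6.237 mg/L.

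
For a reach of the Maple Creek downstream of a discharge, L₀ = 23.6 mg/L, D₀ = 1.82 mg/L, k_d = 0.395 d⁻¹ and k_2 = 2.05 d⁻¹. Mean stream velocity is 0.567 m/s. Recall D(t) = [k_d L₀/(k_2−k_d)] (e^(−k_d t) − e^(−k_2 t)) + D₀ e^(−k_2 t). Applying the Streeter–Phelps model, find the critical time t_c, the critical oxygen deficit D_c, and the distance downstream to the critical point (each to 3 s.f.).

t_c ≈ 0.759 d; D_c ≈ 3.37 mg/L; x_c ≈ 37.2 km

t_c = [1/(k_2−k_d)] ln[(k_2/k_d)(1 − D₀(k_2−k_d)/(k_d L₀))]
= [1/(2.05−0.395)] ln[(2.05/0.395)(1 − 1.82×1.655/(0.395×23.6))]
= (1/1.655) ln[5.190 × 0.6769] = 0.6042 × ln(3.513) = 0.6042 × 1.256 = 0.7592 d.
D_c = (k_d/k_2) L₀ e^(−k_d t_c) = (0.395/2.05) × 23.6 × e^(−0.395×0.7592) = 0.1927 × 23.6 × 0.7409 = 3.369 mg/L.
x_c = v t_c = 0.567 m/s × 0.7592 d × 86400 s/d = 37190 m ≈ 37.2 km.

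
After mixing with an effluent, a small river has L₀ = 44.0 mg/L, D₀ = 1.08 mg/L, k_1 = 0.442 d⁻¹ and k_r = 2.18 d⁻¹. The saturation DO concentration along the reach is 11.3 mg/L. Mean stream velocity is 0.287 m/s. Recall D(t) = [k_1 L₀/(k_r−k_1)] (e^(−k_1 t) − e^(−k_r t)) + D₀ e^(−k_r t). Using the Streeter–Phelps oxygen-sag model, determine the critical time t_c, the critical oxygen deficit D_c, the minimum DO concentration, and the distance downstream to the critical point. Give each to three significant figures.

t_c = [1/(k_r−k_1)] ln[(k_r/k_1)(1 − D₀(k_r−k_1)/(k_1 L₀))]
= [1/(2.18−0.442)] ln[(2.18/0.442)(1 − 1.08×1.738/(0.442×44.0))]
= (1/1.738) ln[4.932 × 0.9035] = 0.5754 × ln(4.456) = 0.5754 × 1.494 = 0.8598 d.
D_c = (k_1/k_r) L₀ e^(−k_1 t_c) = (0.442/2.18) × 44.0 × e^(−0.442×0.8598) = 0.2028 × 44.0 × 0.6839 = 6.101 mg/L.
Minimum DO = C_s − D_c = 11.3 − 6.101 = 5.199 mg/L.
x_c = v t_c = 0.287 m/s × 0.8598 d × 86400 s/d = 21320 m ≈ 21.3 km.

t_c ≈ 0.860 d; D_c ≈ 6.10 mg/L; min DO ≈ 5.20 mg/L; x_c ≈ 21.3 km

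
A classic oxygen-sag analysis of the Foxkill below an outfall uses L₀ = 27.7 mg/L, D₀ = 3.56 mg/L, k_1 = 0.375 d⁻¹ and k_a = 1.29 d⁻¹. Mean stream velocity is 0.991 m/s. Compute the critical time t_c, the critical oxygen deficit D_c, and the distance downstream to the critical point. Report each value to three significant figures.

t_c = [1/(k_a−k_1)] ln[(k_a/k_1)(1 − D₀(k_a−k_1)/(k_1 L₀))]
= [1/(1.29−0.375)] ln[(1.29/0.375)(1 − 3.56×0.9150/(0.375×27.7))]
= (1/0.9150) ln[3.440 × 0.6864] = 1.093 × ln(2.361) = 1.093 × 0.8592 = 0.9390 d.
L(t_c) = L₀ e^(−k_1 t_c) = 27.7 × 0.7032 = 19.48 mg/L, and at the critical point k_a D_c = k_1 L, so D_c = (0.375/1.29) × 19.48 = 5.662 mg/L.
x_c = v t_c = 0.991 m/s × 0.9390 d × 86400 s/d = 80400 m ≈ 80.4 km.

t_c ≈ 0.939 d; D_c ≈ 5.66 mg/L; x_c ≈ 80.4 km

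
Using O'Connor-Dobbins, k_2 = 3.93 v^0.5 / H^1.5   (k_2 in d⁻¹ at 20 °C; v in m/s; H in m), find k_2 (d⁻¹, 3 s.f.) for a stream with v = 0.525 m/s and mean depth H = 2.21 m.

k_2 ≈ 0.867 d⁻¹

k_2 = 3.93 × 0.525^0.5 / 2.21^1.5 = 3.93 × 0.7246 / 3.285 = 0.8667 d⁻¹.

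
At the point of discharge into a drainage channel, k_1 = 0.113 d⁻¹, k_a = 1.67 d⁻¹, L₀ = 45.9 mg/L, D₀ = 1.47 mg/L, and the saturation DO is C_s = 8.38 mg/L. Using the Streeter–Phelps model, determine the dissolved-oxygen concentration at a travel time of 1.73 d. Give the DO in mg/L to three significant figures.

DO ≈ 5.74 mg/L

k_1 L₀/(k_a−k_1) = 0.113×45.9/(1.67−0.113) = 5.187/1.557 = 3.331 mg/L.
e^(−k_1 t) = e^(−0.113×1.730) = 0.8224; e^(−k_a t) = e^(−1.67×1.730) = 0.05563.
D = 3.331 × (0.8224 − 0.05563) + 1.47 × 0.05563 = 2.554 + 0.08177 = 2.636 mg/L.
DO = C_s − D = 8.38 − 2.636 = 5.744 mg/L.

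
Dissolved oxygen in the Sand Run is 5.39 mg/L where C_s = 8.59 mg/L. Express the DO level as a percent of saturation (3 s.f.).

% saturation = C/C_s × 100 = 5.39/8.59 × 100 = 62.7 %.

62.7 % saturation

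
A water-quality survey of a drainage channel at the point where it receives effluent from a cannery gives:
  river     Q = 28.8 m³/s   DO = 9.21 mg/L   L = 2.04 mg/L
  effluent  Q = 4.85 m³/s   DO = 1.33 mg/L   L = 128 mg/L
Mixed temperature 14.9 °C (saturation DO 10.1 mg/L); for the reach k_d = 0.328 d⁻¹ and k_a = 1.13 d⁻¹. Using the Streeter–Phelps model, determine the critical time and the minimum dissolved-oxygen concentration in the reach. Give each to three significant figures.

Mixed DO = (28.8×9.21 + 4.85×1.33)/(28.8+4.85) = 271.7/33.65 = 8.074 mg/L.
Mixed L₀ = (28.8×2.04 + 4.85×128)/(33.65) = 679.6/33.65 = 20.19 mg/L.
Initial deficit D₀ = C_s − DO₀ = 10.1 − 8.074 = 2.026 mg/L.
t_c = (1/0.8020) ln[(1.13/0.328)(1 − 2.026×0.8020/(0.328×20.19))] = 1.247 × ln(2.600) = 1.191 d.
D_c = (0.328/1.13) × 20.19 × e^(−0.328×1.191) = 0.2903 × 20.19 × 0.6765 = 3.966 mg/L.
Minimum DO = 10.1 − 3.966 = 6.134 mg/L.

t_c ≈ 1.19 d; minimum DO ≈ 6.13 mg/L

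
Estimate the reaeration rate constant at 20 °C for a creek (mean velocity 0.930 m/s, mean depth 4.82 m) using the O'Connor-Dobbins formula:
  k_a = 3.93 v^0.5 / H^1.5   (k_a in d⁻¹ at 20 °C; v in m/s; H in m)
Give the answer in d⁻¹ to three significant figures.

k_a ≈ 0.358 d⁻¹

k_a = 3.93 × 0.930^0.5 / 4.82^1.5 = 3.93 × 0.9644 / 10.58 = 0.3581 d⁻¹.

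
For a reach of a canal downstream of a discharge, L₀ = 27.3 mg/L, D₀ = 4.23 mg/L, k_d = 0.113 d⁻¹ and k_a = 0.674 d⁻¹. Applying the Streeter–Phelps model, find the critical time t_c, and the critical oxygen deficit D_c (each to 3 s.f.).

t_c = [1/(k_a−k_d)] ln[(k_a/k_d)(1 − D₀(k_a−k_d)/(k_d L₀))]
= [1/(0.674−0.113)] ln[(0.674/0.113)(1 − 4.23×0.5610/(0.113×27.3))]
= (1/0.5610) ln[5.965 × 0.2308] = 1.783 × ln(1.376) = 1.783 × 0.3195 = 0.5695 d.
D_c = (k_d/k_a) L₀ e^(−k_d t_c) = (0.113/0.674) × 27.3 × e^(−0.113×0.5695) = 0.1677 × 27.3 × 0.9377 = 4.292 mg/L.

t_c ≈ 0.569 d; D_c ≈ 4.29 mg/L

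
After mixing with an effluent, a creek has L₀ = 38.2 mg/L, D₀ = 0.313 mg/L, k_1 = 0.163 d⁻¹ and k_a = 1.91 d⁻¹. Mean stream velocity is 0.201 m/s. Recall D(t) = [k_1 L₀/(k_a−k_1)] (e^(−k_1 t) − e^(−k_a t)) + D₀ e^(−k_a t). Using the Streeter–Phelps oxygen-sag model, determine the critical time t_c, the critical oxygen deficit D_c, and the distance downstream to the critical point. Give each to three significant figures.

t_c ≈ 1.36 d; D_c ≈ 2.61 mg/L; x_c ≈ 23.6 km

At the critical point dD/dt = 0, so k_1 L₀ e^(−k_1 t) = k_a D. Substituting D(t) from the Streeter–Phelps equation and solving for t gives
t_c = ln[(k_a/k_1)(1 − D₀(k_a−k_1)/(k_1 L₀))] / (k_a−k_1).
Here k_a−k_1 = 1.747 d⁻¹ and 1 − D₀(k_a−k_1)/(k_1 L₀) = 1 − 0.313×1.747/(0.163×38.2) = 0.9122, so
t_c = ln(11.72 × 0.9122) / 1.747 = 2.369 / 1.747 = 1.356 d.
D_c = (k_1/k_a) L₀ e^(−k_1 t_c) = (0.163/1.91) × 38.2 × e^(−0.163×1.356) = 0.08534 × 38.2 × 0.8017 = 2.613 mg/L.
x_c = v t_c = 0.201 m/s × 1.356 d × 86400 s/d = 23550 m ≈ 23.6 km.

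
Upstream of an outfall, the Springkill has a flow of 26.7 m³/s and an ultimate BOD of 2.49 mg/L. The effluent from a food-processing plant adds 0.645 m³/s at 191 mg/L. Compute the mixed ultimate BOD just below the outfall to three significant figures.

Flow-weighted mixing: C = (Q_r C_r + Q_w C_w)/(Q_r + Q_w)
= (26.7×2.49 + 0.645×191)/(26.7 + 0.645) = 189.7/27.34 = 6.936 mg/L.

6.94 mg/L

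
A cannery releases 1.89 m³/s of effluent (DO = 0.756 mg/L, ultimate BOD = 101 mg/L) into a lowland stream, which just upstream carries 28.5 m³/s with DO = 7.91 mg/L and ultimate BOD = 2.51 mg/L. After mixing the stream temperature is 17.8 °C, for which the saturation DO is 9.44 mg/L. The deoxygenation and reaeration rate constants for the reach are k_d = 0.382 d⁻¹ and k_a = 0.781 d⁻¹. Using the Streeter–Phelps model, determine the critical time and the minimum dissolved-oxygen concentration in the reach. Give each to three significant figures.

Mixed DO = (28.5×7.91 + 1.89×0.756)/(28.5+1.89) = 226.9/30.39 = 7.465 mg/L.
Mixed L₀ = (28.5×2.51 + 1.89×101)/(30.39) = 262.4/30.39 = 8.635 mg/L.
Initial deficit D₀ = C_s − DO₀ = 9.44 − 7.465 = 1.975 mg/L.
t_c = (1/0.3990) ln[(0.781/0.382)(1 − 1.975×0.3990/(0.382×8.635))] = 2.506 × ln(1.556) = 1.108 d.
D_c = (0.382/0.781) × 8.635 × e^(−0.382×1.108) = 0.4891 × 8.635 × 0.6549 = 2.766 mg/L.
Minimum DO = 9.44 − 2.766 = 6.674 mg/L.

t_c ≈ 1.11 d; minimum DO ≈ 6.67 mg/L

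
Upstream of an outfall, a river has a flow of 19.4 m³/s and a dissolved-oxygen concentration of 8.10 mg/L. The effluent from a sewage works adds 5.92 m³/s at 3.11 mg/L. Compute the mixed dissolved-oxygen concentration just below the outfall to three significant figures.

Flow-weighted mixing: C = (Q_r C_r + Q_w C_w)/(Q_r + Q_w)
= (19.4×8.10 + 5.92×3.11)/(19.4 + 5.92) = 175.6/25.32 = 6.933 mg/L.

6.93 mg/L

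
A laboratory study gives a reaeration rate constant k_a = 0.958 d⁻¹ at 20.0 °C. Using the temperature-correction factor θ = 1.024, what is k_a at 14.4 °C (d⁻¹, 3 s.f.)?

k_a(T₂) = k_a(T₁) · θ^(T₂−T₁) = 0.958 × 1.024^(14.4−20.0)
= 0.958 × 1.024^-5.60 = 0.958 × 0.8756 = 0.8389 d⁻¹.

k_a ≈ 0.839 d⁻¹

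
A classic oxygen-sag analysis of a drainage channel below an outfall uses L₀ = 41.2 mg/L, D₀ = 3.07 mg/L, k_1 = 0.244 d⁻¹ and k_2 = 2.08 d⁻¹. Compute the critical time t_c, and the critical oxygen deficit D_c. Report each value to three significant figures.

With k_2/k_1 = 8.525 and 1 − D₀(k_2−k_1)/(k_1 L₀) = 0.4393,
t_c = ln(8.525 × 0.4393) / (2.08 − 0.244) = ln(3.745) / 1.836 = 1.320/1.836 = 0.7192 d.
D_c = (k_1/k_2) L₀ e^(−k_1 t_c) = (0.244/2.08) × 41.2 × e^(−0.244×0.7192) = 0.1173 × 41.2 × 0.8391 = 4.055 mg/L.

t_c ≈ 0.719 d; D_c ≈ 4.06 mg/L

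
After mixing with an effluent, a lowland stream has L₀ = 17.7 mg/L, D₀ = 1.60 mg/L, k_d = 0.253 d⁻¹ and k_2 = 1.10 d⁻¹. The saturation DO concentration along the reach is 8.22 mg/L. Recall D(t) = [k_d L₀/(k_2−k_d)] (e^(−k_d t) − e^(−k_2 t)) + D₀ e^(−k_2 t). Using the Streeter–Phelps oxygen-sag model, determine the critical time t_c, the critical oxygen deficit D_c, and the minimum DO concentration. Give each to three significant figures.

t_c ≈ 1.31 d; D_c ≈ 2.92 mg/L; min DO ≈ 5.30 mg/L

t_c = [1/(k_2−k_d)] ln[(k_2/k_d)(1 − D₀(k_2−k_d)/(k_d L₀))]
= [1/(1.10−0.253)] ln[(1.10/0.253)(1 − 1.60×0.8470/(0.253×17.7))]
= (1/0.8470) ln[4.348 × 0.6974] = 1.181 × ln(3.032) = 1.181 × 1.109 = 1.310 d.
D_c = (k_d/k_2) L₀ e^(−k_d t_c) = (0.253/1.10) × 17.7 × e^(−0.253×1.310) = 0.2300 × 17.7 × 0.7180 = 2.923 mg/L.
Minimum DO = C_s − D_c = 8.22 − 2.923 = 5.297 mg/L.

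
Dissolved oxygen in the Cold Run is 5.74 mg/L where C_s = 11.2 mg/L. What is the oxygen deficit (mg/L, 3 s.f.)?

D = C_s − C = 11.2 − 5.74 = 5.46 mg/L.

D ≈ 5.46 mg/L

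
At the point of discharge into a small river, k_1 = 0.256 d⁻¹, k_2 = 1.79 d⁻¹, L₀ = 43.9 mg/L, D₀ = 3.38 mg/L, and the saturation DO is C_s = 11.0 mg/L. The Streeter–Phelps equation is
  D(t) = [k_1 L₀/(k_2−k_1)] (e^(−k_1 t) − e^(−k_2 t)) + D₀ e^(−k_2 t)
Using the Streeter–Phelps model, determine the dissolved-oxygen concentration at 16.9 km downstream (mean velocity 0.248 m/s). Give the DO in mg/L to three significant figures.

Travel time t = x/v = 16.9 km / (0.248 m/s) = 16900 m / 0.248 m/s = 68150 s = 0.7887 d.
k_1 L₀/(k_2−k_1) = 0.256×43.9/(1.79−0.256) = 11.24/1.534 = 7.326 mg/L.
e^(−k_1 t) = e^(−0.256×0.7887) = 0.8172; e^(−k_2 t) = e^(−1.79×0.7887) = 0.2437.
D = 7.326 × (0.8172 − 0.2437) + 3.38 × 0.2437 = 4.201 + 0.8237 = 5.025 mg/L.
DO = C_s − D = 11.0 − 5.025 = 5.975 mg/L.

DO ≈ 5.97 mg/L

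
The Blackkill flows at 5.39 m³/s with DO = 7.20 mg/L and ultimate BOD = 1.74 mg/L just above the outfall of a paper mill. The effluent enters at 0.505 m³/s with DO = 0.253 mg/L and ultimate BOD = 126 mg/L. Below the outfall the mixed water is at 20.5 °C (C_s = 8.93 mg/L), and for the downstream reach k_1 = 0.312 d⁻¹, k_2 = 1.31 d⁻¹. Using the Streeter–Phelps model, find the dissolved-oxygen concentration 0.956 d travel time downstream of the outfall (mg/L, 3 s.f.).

Mixed DO = (5.39×7.20 + 0.505×0.253)/(5.39+0.505) = 38.94/5.895 = 6.605 mg/L.
Mixed L₀ = (5.39×1.74 + 0.505×126)/(5.895) = 73.01/5.895 = 12.38 mg/L.
Initial deficit D₀ = C_s − DO₀ = 8.93 − 6.605 = 2.325 mg/L.
D(0.956) = [0.312×12.38/(1.31−0.312)](e^(−0.312×0.956) − e^(−1.31×0.956)) + 2.325 e^(−1.31×0.956)
= 3.872 × (0.7421 − 0.2858) + 2.325 × 0.2858 = 2.431 mg/L.
DO = 8.93 − 2.431 = 6.499 mg/L.

DO ≈ 6.50 mg/L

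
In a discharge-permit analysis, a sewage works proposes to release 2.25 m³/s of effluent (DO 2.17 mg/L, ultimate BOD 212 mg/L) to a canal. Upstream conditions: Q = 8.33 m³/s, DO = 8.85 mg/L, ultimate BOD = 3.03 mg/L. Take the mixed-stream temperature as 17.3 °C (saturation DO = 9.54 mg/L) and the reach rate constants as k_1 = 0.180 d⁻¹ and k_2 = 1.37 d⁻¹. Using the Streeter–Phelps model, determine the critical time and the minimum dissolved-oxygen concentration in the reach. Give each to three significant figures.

Mixed DO = (8.33×8.85 + 2.25×2.17)/(8.33+2.25) = 78.60/10.58 = 7.429 mg/L.
Mixed L₀ = (8.33×3.03 + 2.25×212)/(10.58) = 502.2/10.58 = 47.47 mg/L.
Initial deficit D₀ = C_s − DO₀ = 9.54 − 7.429 = 2.111 mg/L.
t_c = (1/1.190) ln[(1.37/0.180)(1 − 2.111×1.190/(0.180×47.47))] = 0.8403 × ln(5.374) = 1.413 d.
D_c = (0.180/1.37) × 47.47 × e^(−0.180×1.413) = 0.1314 × 47.47 × 0.7754 = 4.836 mg/L.
Minimum DO = 9.54 − 4.836 = 4.704 mg/L.

t_c ≈ 1.41 d; minimum DO ≈ 4.70 mg/L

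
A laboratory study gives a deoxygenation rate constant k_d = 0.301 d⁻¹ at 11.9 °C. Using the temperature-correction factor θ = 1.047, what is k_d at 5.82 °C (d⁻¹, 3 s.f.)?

k_d ≈ 0.228 d⁻¹

k_d(T₂) = k_d(T₁) · θ^(T₂−T₁) = 0.301 × 1.047^(5.82−11.9)
= 0.301 × 1.047^-6.08 = 0.301 × 0.7564 = 0.2277 d⁻¹.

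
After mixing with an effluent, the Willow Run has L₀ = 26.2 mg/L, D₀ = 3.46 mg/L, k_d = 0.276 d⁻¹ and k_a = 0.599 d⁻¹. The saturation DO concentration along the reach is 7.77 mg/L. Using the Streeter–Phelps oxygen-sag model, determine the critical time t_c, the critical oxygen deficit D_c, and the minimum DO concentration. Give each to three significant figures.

With k_a/k_d = 2.170 and 1 − D₀(k_a−k_d)/(k_d L₀) = 0.8455,
t_c = ln(2.170 × 0.8455) / (0.599 − 0.276) = ln(1.835) / 0.3230 = 0.6070/0.3230 = 1.879 d.
D_c = (k_d/k_a) L₀ e^(−k_d t_c) = (0.276/0.599) × 26.2 × e^(−0.276×1.879) = 0.4608 × 26.2 × 0.5953 = 7.187 mg/L.
Minimum DO = C_s − D_c = 7.77 − 7.187 = 0.5832 mg/L.

t_c ≈ 1.88 d; D_c ≈ 7.19 mg/L; min DO ≈ 0.583 mg/L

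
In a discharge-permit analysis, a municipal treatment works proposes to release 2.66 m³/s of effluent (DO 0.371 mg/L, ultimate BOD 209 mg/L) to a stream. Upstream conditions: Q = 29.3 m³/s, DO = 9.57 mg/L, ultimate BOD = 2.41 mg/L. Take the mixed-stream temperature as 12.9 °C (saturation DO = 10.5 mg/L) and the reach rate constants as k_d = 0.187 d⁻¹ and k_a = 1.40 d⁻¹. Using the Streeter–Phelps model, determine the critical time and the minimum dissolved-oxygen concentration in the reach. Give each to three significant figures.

Mixed DO = (29.3×9.57 + 2.66×0.371)/(29.3+2.66) = 281.4/31.96 = 8.804 mg/L.
Mixed L₀ = (29.3×2.41 + 2.66×209)/(31.96) = 626.6/31.96 = 19.60 mg/L.
Initial deficit D₀ = C_s − DO₀ = 10.5 − 8.804 = 1.696 mg/L.
t_c = (1/1.213) ln[(1.40/0.187)(1 − 1.696×1.213/(0.187×19.60))] = 0.8244 × ln(3.286) = 0.9808 d.
D_c = (0.187/1.40) × 19.60 × e^(−0.187×0.9808) = 0.1336 × 19.60 × 0.8324 = 2.180 mg/L.
Minimum DO = 10.5 − 2.180 = 8.320 mg/L.

t_c ≈ 0.981 d; minimum DO ≈ 8.32 mg/L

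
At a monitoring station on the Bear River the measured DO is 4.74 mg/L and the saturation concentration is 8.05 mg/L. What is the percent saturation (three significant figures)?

58.9 % saturation

% saturation = C/C_s × 100 = 4.74/8.05 × 100 = 58.9 %.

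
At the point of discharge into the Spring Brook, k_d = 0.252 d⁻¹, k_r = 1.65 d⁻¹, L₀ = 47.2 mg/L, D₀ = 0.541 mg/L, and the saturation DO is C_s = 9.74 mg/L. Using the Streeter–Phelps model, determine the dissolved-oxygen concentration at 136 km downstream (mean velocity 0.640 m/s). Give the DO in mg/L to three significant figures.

DO ≈ 5.30 mg/L

Travel time t = x/v = 136 km / (0.640 m/s) = 136000 m / 0.640 m/s = 212500 s = 2.459 d.
k_d L₀/(k_r−k_d) = 0.252×47.2/(1.65−0.252) = 11.89/1.398 = 8.508 mg/L.
e^(−k_d t) = e^(−0.252×2.459) = 0.5381; e^(−k_r t) = e^(−1.65×2.459) = 0.01728.
D = 8.508 × (0.5381 − 0.01728) + 0.541 × 0.01728 = 4.431 + 0.009349 = 4.440 mg/L.
DO = C_s − D = 9.74 − 4.440 = 5.300 mg/L.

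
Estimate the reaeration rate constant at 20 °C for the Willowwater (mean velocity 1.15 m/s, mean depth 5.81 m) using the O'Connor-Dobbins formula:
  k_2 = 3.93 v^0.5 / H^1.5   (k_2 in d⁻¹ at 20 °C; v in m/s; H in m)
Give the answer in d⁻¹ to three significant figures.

k_2 = 3.93 × 1.15^0.5 / 5.81^1.5 = 3.93 × 1.072 / 14.00 = 0.3009 d⁻¹.

k_2 ≈ 0.301 d⁻¹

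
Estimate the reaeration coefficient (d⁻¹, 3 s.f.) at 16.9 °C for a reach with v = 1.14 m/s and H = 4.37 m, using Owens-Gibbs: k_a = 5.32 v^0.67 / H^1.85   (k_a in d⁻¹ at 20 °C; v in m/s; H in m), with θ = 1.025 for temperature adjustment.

k_a(20) = 5.32 × 1.14^0.67 / 4.37^1.85 = 5.32 × 1.092 / 15.31 = 0.3794 d⁻¹.
k_a(16.9) = 0.3794 × 1.025^(16.9−20) = 0.3794 × 0.9263 = 0.3515 d⁻¹.

k_a ≈ 0.351 d⁻¹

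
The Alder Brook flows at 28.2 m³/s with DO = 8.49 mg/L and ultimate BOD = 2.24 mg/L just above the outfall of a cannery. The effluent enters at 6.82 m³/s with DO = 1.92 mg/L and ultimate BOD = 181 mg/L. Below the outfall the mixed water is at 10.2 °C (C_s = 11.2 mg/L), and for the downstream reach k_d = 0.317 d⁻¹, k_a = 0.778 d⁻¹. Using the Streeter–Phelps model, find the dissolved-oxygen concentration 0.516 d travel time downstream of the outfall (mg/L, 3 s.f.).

DO ≈ 3.95 mg/L

Mixed DO = (28.2×8.49 + 6.82×1.92)/(28.2+6.82) = 252.5/35.02 = 7.211 mg/L.
Mixed L₀ = (28.2×2.24 + 6.82×181)/(35.02) = 1298/35.02 = 37.05 mg/L.
Initial deficit D₀ = C_s − DO₀ = 11.2 − 7.211 = 3.989 mg/L.
D(0.516) = [0.317×37.05/(0.778−0.317)](e^(−0.317×0.516) − e^(−0.778×0.516)) + 3.989 e^(−0.778×0.516)
= 25.48 × (0.8491 − 0.6694) + 3.989 × 0.6694 = 7.250 mg/L.
DO = 11.2 − 7.250 = 3.950 mg/L.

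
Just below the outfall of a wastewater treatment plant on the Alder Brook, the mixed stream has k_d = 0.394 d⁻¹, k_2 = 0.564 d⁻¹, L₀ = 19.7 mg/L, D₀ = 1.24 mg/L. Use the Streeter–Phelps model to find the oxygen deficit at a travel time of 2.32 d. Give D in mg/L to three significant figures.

D ≈ 6.30 mg/L

k_d L₀/(k_2−k_d) = 0.394×19.7/(0.564−0.394) = 7.762/0.1700 = 45.66 mg/L.
e^(−k_d t) = e^(−0.394×2.320) = 0.4009; e^(−k_2 t) = e^(−0.564×2.320) = 0.2702.
D = 45.66 × (0.4009 − 0.2702) + 1.24 × 0.2702 = 5.965 + 0.3351 = 6.300 mg/L.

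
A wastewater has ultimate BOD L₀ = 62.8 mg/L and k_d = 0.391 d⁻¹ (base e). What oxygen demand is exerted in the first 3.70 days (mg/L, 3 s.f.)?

y_t = L₀(1 − e^(−k_d t)) = 62.8 × (1 − e^(−0.391×3.70))
= 62.8 × (1 − 0.2353) = 62.8 × 0.7647 = 48.02 mg/L.

y ≈ 48.0 mg/L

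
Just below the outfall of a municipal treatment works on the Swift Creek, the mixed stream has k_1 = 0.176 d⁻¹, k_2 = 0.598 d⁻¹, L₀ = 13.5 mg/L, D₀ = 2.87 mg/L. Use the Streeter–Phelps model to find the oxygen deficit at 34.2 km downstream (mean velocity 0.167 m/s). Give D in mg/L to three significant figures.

Travel time t = x/v = 34.2 km / (0.167 m/s) = 34200 m / 0.167 m/s = 204800 s = 2.370 d.
k_1 L₀/(k_2−k_1) = 0.176×13.5/(0.598−0.176) = 2.376/0.4220 = 5.630 mg/L.
e^(−k_1 t) = e^(−0.176×2.370) = 0.6589; e^(−k_2 t) = e^(−0.598×2.370) = 0.2423.
D = 5.630 × (0.6589 − 0.2423) + 2.87 × 0.2423 = 2.345 + 0.6955 = 3.041 mg/L.

D ≈ 3.04 mg/L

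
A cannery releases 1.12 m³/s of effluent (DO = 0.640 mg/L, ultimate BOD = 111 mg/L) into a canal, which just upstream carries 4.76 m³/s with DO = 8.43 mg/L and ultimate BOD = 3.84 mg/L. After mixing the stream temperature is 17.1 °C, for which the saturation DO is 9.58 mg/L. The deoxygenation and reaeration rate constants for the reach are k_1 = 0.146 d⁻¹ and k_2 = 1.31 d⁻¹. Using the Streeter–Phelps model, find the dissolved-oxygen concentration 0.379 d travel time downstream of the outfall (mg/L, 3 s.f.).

Mixed DO = (4.76×8.43 + 1.12×0.640)/(4.76+1.12) = 40.84/5.880 = 6.946 mg/L.
Mixed L₀ = (4.76×3.84 + 1.12×111)/(5.880) = 142.6/5.880 = 24.25 mg/L.
Initial deficit D₀ = C_s − DO₀ = 9.58 − 6.946 = 2.634 mg/L.
D(0.379) = [0.146×24.25/(1.31−0.146)](e^(−0.146×0.379) − e^(−1.31×0.379)) + 2.634 e^(−1.31×0.379)
= 3.042 × (0.9462 − 0.6087) + 2.634 × 0.6087 = 2.630 mg/L.
DO = 9.58 − 2.630 = 6.950 mg/L.

DO ≈ 6.95 mg/L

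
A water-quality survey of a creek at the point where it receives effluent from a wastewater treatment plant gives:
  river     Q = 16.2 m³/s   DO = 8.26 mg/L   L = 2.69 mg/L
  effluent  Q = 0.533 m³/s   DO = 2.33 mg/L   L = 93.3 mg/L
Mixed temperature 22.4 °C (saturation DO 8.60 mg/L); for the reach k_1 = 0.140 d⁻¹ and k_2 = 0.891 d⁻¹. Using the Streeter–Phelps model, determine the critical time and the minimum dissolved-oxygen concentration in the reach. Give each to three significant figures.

t_c ≈ 1.52 d; minimum DO ≈ 7.89 mg/L

Mixed DO = (16.2×8.26 + 0.533×2.33)/(16.2+0.533) = 135.1/16.73 = 8.071 mg/L.
Mixed L₀ = (16.2×2.69 + 0.533×93.3)/(16.73) = 93.31/16.73 = 5.576 mg/L.
Initial deficit D₀ = C_s − DO₀ = 8.60 − 8.071 = 0.5289 mg/L.
t_c = (1/0.7510) ln[(0.891/0.140)(1 − 0.5289×0.7510/(0.140×5.576))] = 1.332 × ln(3.126) = 1.518 d.
D_c = (0.140/0.891) × 5.576 × e^(−0.140×1.518) = 0.1571 × 5.576 × 0.8086 = 0.7085 mg/L.
Minimum DO = 8.60 − 0.7085 = 7.892 mg/L.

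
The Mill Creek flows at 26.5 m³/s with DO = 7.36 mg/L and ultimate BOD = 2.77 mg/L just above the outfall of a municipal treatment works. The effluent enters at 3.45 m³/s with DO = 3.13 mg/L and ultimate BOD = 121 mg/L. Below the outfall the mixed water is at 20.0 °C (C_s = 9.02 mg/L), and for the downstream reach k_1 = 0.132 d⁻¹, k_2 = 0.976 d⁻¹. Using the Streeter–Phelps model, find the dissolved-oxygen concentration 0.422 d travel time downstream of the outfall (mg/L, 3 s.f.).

Mixed DO = (26.5×7.36 + 3.45×3.13)/(26.5+3.45) = 205.8/29.95 = 6.873 mg/L.
Mixed L₀ = (26.5×2.77 + 3.45×121)/(29.95) = 490.9/29.95 = 16.39 mg/L.
Initial deficit D₀ = C_s − DO₀ = 9.02 − 6.873 = 2.147 mg/L.
D(0.422) = [0.132×16.39/(0.976−0.132)](e^(−0.132×0.422) − e^(−0.976×0.422)) + 2.147 e^(−0.976×0.422)
= 2.563 × (0.9458 − 0.6624) + 2.147 × 0.6624 = 2.149 mg/L.
DO = 9.02 − 2.149 = 6.871 mg/L.

DO ≈ 6.87 mg/L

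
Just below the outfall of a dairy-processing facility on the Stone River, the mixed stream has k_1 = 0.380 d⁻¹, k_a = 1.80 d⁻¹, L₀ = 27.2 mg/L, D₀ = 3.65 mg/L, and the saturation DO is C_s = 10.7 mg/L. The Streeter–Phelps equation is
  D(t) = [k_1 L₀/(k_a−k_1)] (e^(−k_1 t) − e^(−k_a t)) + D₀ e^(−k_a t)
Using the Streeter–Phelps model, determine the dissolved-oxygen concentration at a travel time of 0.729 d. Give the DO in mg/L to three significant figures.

k_1 L₀/(k_a−k_1) = 0.380×27.2/(1.80−0.380) = 10.34/1.420 = 7.279 mg/L.
e^(−k_1 t) = e^(−0.380×0.7290) = 0.7580; e^(−k_a t) = e^(−1.80×0.7290) = 0.2692.
D = 7.279 × (0.7580 − 0.2692) + 3.65 × 0.2692 = 3.558 + 0.9827 = 4.541 mg/L.
DO = C_s − D = 10.7 − 4.541 = 6.159 mg/L.

DO ≈ 6.16 mg/L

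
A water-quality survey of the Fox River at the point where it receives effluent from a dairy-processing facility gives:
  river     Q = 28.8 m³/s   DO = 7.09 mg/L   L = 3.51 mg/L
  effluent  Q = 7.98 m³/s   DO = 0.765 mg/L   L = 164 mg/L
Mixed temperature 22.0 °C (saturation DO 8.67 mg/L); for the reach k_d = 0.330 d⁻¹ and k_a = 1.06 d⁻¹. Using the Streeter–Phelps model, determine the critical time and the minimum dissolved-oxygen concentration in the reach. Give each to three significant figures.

t_c ≈ 1.34 d; minimum DO ≈ 1.01 mg/L

Mixed DO = (28.8×7.09 + 7.98×0.765)/(28.8+7.98) = 210.3/36.78 = 5.718 mg/L.
Mixed L₀ = (28.8×3.51 + 7.98×164)/(36.78) = 1410/36.78 = 38.33 mg/L.
Initial deficit D₀ = C_s − DO₀ = 8.67 − 5.718 = 2.952 mg/L.
t_c = (1/0.7300) ln[(1.06/0.330)(1 − 2.952×0.7300/(0.330×38.33))] = 1.370 × ln(2.665) = 1.343 d.
D_c = (0.330/1.06) × 38.33 × e^(−0.330×1.343) = 0.3113 × 38.33 × 0.6421 = 7.662 mg/L.
Minimum DO = 8.67 − 7.662 = 1.008 mg/L.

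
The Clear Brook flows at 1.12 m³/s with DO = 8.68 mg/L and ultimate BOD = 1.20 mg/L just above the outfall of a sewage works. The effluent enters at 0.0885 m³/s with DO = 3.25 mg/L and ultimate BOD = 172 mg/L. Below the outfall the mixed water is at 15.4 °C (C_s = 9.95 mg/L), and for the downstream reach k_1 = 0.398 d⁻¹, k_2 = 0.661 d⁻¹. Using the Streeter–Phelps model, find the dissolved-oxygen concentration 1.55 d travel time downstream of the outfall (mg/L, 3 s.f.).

DO ≈ 5.60 mg/L

Mixed DO = (1.12×8.68 + 0.0885×3.25)/(1.12+0.0885) = 10.01/1.209 = 8.282 mg/L.
Mixed L₀ = (1.12×1.20 + 0.0885×172)/(1.209) = 16.57/1.209 = 13.71 mg/L.
Initial deficit D₀ = C_s − DO₀ = 9.95 − 8.282 = 1.668 mg/L.
D(1.55) = [0.398×13.71/(0.661−0.398)](e^(−0.398×1.55) − e^(−0.661×1.55)) + 1.668 e^(−0.661×1.55)
= 20.74 × (0.5396 − 0.3590) + 1.668 × 0.3590 = 4.346 mg/L.
DO = 9.95 − 4.346 = 5.604 mg/L.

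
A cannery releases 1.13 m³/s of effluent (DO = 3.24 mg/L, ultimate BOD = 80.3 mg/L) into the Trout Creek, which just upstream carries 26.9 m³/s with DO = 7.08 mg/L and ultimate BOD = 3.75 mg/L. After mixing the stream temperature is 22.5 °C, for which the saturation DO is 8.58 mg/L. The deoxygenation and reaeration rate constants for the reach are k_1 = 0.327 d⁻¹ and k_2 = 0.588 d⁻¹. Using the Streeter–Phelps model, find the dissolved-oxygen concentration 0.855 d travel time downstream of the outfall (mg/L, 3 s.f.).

DO ≈ 6.28 mg/L

Mixed DO = (26.9×7.08 + 1.13×3.24)/(26.9+1.13) = 194.1/28.03 = 6.925 mg/L.
Mixed L₀ = (26.9×3.75 + 1.13×80.3)/(28.03) = 191.6/28.03 = 6.836 mg/L.
Initial deficit D₀ = C_s − DO₀ = 8.58 − 6.925 = 1.655 mg/L.
D(0.855) = [0.327×6.836/(0.588−0.327)](e^(−0.327×0.855) − e^(−0.588×0.855)) + 1.655 e^(−0.588×0.855)
= 8.565 × (0.7561 − 0.6049) + 1.655 × 0.6049 = 2.296 mg/L.
DO = 8.58 − 2.296 = 6.284 mg/L.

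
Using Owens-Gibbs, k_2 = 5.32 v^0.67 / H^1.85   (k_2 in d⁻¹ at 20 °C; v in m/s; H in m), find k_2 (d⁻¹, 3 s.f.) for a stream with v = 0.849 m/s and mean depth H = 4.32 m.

k_2 ≈ 0.318 d⁻¹

k_2 = 5.32 × 0.849^0.67 / 4.32^1.85 = 5.32 × 0.8961 / 14.98 = 0.3182 d⁻¹.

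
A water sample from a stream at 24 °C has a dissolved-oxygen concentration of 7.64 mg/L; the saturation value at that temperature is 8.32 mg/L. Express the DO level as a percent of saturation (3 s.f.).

91.8 % saturation

% saturation = C/C_s × 100 = 7.64/8.32 × 100 = 91.8 %.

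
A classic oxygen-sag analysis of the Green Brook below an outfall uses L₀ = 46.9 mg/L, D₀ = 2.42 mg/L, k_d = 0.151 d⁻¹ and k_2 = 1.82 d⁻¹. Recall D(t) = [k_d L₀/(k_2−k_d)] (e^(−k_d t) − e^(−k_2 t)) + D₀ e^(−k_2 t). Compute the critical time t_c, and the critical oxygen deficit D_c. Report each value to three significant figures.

t_c ≈ 0.985 d; D_c ≈ 3.35 mg/L

At the critical point dD/dt = 0, so k_d L₀ e^(−k_d t) = k_2 D. Substituting D(t) from the Streeter–Phelps equation and solving for t gives
t_c = ln[(k_2/k_d)(1 − D₀(k_2−k_d)/(k_d L₀))] / (k_2−k_d).
Here k_2−k_d = 1.669 d⁻¹ and 1 − D₀(k_2−k_d)/(k_d L₀) = 1 − 2.42×1.669/(0.151×46.9) = 0.4297, so
t_c = ln(12.05 × 0.4297) / 1.669 = 1.645 / 1.669 = 0.9854 d.
L(t_c) = L₀ e^(−k_d t_c) = 46.9 × 0.8617 = 40.42 mg/L, and at the critical point k_2 D_c = k_d L, so D_c = (0.151/1.82) × 40.42 = 3.353 mg/L.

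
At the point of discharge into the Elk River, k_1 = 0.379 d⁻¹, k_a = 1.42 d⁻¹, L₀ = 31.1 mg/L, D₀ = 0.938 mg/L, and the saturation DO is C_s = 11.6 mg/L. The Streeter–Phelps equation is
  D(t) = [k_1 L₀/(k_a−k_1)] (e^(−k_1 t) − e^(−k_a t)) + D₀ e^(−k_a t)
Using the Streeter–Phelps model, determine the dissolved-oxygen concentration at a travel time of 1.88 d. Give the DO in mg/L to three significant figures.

DO ≈ 6.77 mg/L

k_1 L₀/(k_a−k_1) = 0.379×31.1/(1.42−0.379) = 11.79/1.041 = 11.32 mg/L.
e^(−k_1 t) = e^(−0.379×1.880) = 0.4904; e^(−k_a t) = e^(−1.42×1.880) = 0.06928.
D = 11.32 × (0.4904 − 0.06928) + 0.938 × 0.06928 = 4.768 + 0.06498 = 4.833 mg/L.
DO = C_s − D = 11.6 − 4.833 = 6.767 mg/L.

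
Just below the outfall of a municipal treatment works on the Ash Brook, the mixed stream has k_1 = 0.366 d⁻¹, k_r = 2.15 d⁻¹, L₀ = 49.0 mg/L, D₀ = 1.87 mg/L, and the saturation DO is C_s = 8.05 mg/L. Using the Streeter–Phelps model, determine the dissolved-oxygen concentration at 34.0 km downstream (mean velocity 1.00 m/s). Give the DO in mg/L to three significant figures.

DO ≈ 2.86 mg/L

Travel time t = x/v = 34.0 km / (1.00 m/s) = 34000 m / 1.00 m/s = 34000 s = 0.3935 d.
k_1 L₀/(k_r−k_1) = 0.366×49.0/(2.15−0.366) = 17.93/1.784 = 10.05 mg/L.
e^(−k_1 t) = e^(−0.366×0.3935) = 0.8659; e^(−k_r t) = e^(−2.15×0.3935) = 0.4291.
D = 10.05 × (0.8659 − 0.4291) + 1.87 × 0.4291 = 4.391 + 0.8024 = 5.193 mg/L.
DO = C_s − D = 8.05 − 5.193 = 2.857 mg/L.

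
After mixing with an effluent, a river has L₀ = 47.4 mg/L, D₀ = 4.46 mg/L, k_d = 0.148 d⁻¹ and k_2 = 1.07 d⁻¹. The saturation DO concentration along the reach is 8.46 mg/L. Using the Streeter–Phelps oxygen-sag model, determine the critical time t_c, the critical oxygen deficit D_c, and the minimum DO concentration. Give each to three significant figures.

t_c = [1/(k_2−k_d)] ln[(k_2/k_d)(1 − D₀(k_2−k_d)/(k_d L₀))]
= [1/(1.07−0.148)] ln[(1.07/0.148)(1 − 4.46×0.9220/(0.148×47.4))]
= (1/0.9220) ln[7.230 × 0.4138] = 1.085 × ln(2.992) = 1.085 × 1.096 = 1.189 d.
D_c = (k_d/k_2) L₀ e^(−k_d t_c) = (0.148/1.07) × 47.4 × e^(−0.148×1.189) = 0.1383 × 47.4 × 0.8387 = 5.499 mg/L.
Minimum DO = C_s − D_c = 8.46 − 5.499 = 2.961 mg/L.

t_c ≈ 1.19 d; D_c ≈ 5.50 mg/L; min DO ≈ 2.96 mg/L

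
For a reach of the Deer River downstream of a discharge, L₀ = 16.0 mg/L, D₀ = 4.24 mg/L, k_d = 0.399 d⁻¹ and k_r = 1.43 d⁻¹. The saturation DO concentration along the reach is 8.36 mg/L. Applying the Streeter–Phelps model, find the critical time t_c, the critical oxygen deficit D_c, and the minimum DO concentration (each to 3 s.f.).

At the critical point dD/dt = 0, so k_d L₀ e^(−k_d t) = k_r D. Substituting D(t) from the Streeter–Phelps equation and solving for t gives
t_c = ln[(k_r/k_d)(1 − D₀(k_r−k_d)/(k_d L₀))] / (k_r−k_d).
Here k_r−k_d = 1.031 d⁻¹ and 1 − D₀(k_r−k_d)/(k_d L₀) = 1 − 4.24×1.031/(0.399×16.0) = 0.3153, so
t_c = ln(3.584 × 0.3153) / 1.031 = 0.1221 / 1.031 = 0.1184 d.
L(t_c) = L₀ e^(−k_d t_c) = 16.0 × 0.9539 = 15.26 mg/L, and at the critical point k_r D_c = k_d L, so D_c = (0.399/1.43) × 15.26 = 4.258 mg/L.
Minimum DO = C_s − D_c = 8.36 − 4.258 = 4.102 mg/L.

t_c ≈ 0.118 d; D_c ≈ 4.26 mg/L; min DO ≈ 4.10 mg/L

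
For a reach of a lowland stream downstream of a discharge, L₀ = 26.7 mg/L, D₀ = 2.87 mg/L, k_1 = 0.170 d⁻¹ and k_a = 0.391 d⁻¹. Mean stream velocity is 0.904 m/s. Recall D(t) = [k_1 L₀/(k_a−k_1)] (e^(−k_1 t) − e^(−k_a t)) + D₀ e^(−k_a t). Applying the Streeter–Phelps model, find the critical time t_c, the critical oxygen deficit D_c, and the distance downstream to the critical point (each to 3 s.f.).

t_c = [1/(k_a−k_1)] ln[(k_a/k_1)(1 − D₀(k_a−k_1)/(k_1 L₀))]
= [1/(0.391−0.170)] ln[(0.391/0.170)(1 − 2.87×0.2210/(0.170×26.7))]
= (1/0.2210) ln[2.300 × 0.8603] = 4.525 × ln(1.979) = 4.525 × 0.6824 = 3.088 d.
D_c = (k_1/k_a) L₀ e^(−k_1 t_c) = (0.170/0.391) × 26.7 × e^(−0.170×3.088) = 0.4348 × 26.7 × 0.5916 = 6.868 mg/L.
x_c = v t_c = 0.904 m/s × 3.088 d × 86400 s/d = 241200 m ≈ 241 km.

t_c ≈ 3.09 d; D_c ≈ 6.87 mg/L; x_c ≈ 241 km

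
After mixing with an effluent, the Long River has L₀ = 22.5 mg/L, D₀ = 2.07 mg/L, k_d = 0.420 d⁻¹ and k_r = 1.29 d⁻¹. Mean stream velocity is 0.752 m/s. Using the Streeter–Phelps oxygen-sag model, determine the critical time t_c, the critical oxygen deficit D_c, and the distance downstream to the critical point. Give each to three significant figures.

t_c = [1/(k_r−k_d)] ln[(k_r/k_d)(1 − D₀(k_r−k_d)/(k_d L₀))]
= [1/(1.29−0.420)] ln[(1.29/0.420)(1 − 2.07×0.8700/(0.420×22.5))]
= (1/0.8700) ln[3.071 × 0.8094] = 1.149 × ln(2.486) = 1.149 × 0.9107 = 1.047 d.
L(t_c) = L₀ e^(−k_d t_c) = 22.5 × 0.6443 = 14.50 mg/L, and at the critical point k_r D_c = k_d L, so D_c = (0.420/1.29) × 14.50 = 4.720 mg/L.
x_c = v t_c = 0.752 m/s × 1.047 d × 86400 s/d = 68010 m ≈ 68.0 km.

t_c ≈ 1.05 d; D_c ≈ 4.72 mg/L; x_c ≈ 68.0 km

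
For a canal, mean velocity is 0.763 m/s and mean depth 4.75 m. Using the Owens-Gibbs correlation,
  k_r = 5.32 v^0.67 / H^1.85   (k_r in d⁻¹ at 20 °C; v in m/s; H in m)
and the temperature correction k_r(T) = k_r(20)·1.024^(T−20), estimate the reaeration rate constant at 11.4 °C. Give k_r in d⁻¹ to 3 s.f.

k_r(20) = 5.32 × 0.763^0.67 / 4.75^1.85 = 5.32 × 0.8342 / 17.86 = 0.2485 d⁻¹.
k_r(11.4) = 0.2485 × 1.024^(11.4−20) = 0.2485 × 0.8155 = 0.2026 d⁻¹.

k_r ≈ 0.203 d⁻¹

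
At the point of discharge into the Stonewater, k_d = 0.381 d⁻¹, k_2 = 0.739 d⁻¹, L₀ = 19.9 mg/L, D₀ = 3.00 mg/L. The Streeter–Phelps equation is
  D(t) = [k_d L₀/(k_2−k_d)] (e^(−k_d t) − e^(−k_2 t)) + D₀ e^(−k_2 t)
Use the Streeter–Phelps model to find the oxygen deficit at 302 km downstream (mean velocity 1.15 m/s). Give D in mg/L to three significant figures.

Travel time t = x/v = 302 km / (1.15 m/s) = 302000 m / 1.15 m/s = 262600 s = 3.039 d.
k_d L₀/(k_2−k_d) = 0.381×19.9/(0.739−0.381) = 7.582/0.3580 = 21.18 mg/L.
e^(−k_d t) = e^(−0.381×3.039) = 0.3141; e^(−k_2 t) = e^(−0.739×3.039) = 0.1058.
D = 21.18 × (0.3141 − 0.1058) + 3.00 × 0.1058 = 4.411 + 0.3174 = 4.729 mg/L.

D ≈ 4.73 mg/L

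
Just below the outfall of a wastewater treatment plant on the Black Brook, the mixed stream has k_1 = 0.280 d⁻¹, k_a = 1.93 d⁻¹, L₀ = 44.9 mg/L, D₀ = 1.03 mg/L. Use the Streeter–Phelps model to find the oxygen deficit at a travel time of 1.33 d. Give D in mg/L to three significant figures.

D ≈ 4.74 mg/L

k_1 L₀/(k_a−k_1) = 0.280×44.9/(1.93−0.280) = 12.57/1.650 = 7.619 mg/L.
e^(−k_1 t) = e^(−0.280×1.330) = 0.6891; e^(−k_a t) = e^(−1.93×1.330) = 0.07677.
D = 7.619 × (0.6891 − 0.07677) + 1.03 × 0.07677 = 4.665 + 0.07908 = 4.744 mg/L.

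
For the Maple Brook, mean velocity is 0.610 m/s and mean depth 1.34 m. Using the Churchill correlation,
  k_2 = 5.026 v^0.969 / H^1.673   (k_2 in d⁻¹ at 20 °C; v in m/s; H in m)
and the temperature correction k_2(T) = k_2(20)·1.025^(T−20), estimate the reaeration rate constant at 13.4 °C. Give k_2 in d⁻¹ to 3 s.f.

k_2 ≈ 1.62 d⁻¹

k_2(20) = 5.026 × 0.610^0.969 / 1.34^1.673 = 5.026 × 0.6194 / 1.632 = 1.908 d⁻¹.
k_2(13.4) = 1.908 × 1.025^(13.4−20) = 1.908 × 0.8496 = 1.621 d⁻¹.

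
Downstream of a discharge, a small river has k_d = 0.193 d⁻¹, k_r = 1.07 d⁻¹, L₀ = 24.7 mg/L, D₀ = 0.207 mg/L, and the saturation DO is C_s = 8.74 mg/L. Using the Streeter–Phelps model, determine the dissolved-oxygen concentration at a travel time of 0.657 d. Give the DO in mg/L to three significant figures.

DO ≈ 6.54 mg/L

k_d L₀/(k_r−k_d) = 0.193×24.7/(1.07−0.193) = 4.767/0.8770 = 5.436 mg/L.
e^(−k_d t) = e^(−0.193×0.6570) = 0.8809; e^(−k_r t) = e^(−1.07×0.6570) = 0.4951.
D = 5.436 × (0.8809 − 0.4951) + 0.207 × 0.4951 = 2.097 + 0.1025 = 2.200 mg/L.
DO = C_s − D = 8.74 − 2.200 = 6.540 mg/L.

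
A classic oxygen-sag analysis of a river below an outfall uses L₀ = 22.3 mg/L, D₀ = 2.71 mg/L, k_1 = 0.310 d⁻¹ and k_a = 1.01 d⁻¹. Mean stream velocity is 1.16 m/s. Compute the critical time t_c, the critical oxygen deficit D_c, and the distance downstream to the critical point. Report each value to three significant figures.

At the critical point dD/dt = 0, so k_1 L₀ e^(−k_1 t) = k_a D. Substituting D(t) from the Streeter–Phelps equation and solving for t gives
t_c = ln[(k_a/k_1)(1 − D₀(k_a−k_1)/(k_1 L₀))] / (k_a−k_1).
Here k_a−k_1 = 0.7000 d⁻¹ and 1 − D₀(k_a−k_1)/(k_1 L₀) = 1 − 2.71×0.7000/(0.310×22.3) = 0.7256, so
t_c = ln(3.258 × 0.7256) / 0.7000 = 0.8604 / 0.7000 = 1.229 d.
D_c = (k_1/k_a) L₀ e^(−k_1 t_c) = (0.310/1.01) × 22.3 × e^(−0.310×1.229) = 0.3069 × 22.3 × 0.6832 = 4.676 mg/L.
x_c = v t_c = 1.16 m/s × 1.229 d × 86400 s/d = 123200 m ≈ 123 km.

t_c ≈ 1.23 d; D_c ≈ 4.68 mg/L; x_c ≈ 123 km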